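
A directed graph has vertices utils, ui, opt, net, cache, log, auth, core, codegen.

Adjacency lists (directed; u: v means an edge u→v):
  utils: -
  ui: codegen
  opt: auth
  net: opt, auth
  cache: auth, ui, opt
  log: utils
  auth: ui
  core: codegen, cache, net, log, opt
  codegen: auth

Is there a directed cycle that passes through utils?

No

utils lies on a cycle iff there is a path from utils back to itself.
Exploring from utils, it never reaches itself; equivalently, its strongly connected component is a singleton.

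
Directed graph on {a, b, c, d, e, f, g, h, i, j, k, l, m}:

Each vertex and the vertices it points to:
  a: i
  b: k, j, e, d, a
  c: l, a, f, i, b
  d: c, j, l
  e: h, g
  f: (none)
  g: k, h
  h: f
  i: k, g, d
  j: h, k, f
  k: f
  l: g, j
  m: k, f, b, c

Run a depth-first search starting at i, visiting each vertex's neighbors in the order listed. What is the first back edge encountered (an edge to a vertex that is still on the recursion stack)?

a->i

DFS from i (visiting each vertex's neighbors in the order listed); mark gray on enter, black on exit:
i gray
  k gray
    f gray
    f black
  k black
  g gray
    g→k: k black — skip
    h gray
      h→f: f black — skip
    h black
  g black
  d gray
    c gray
      l gray
        l→g: g black — skip
        j gray
          j→h: h black — skip
          j→k: k black — skip
          j→f: f black — skip
        j black
      l black
      a gray
        a→i: i is gray → back edge
First back edge: a → i.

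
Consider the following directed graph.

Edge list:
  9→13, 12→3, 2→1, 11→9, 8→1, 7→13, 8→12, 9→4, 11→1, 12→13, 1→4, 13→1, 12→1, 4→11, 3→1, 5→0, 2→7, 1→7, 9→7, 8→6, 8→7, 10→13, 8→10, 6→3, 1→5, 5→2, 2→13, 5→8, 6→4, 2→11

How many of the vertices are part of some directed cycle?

A vertex is on a directed cycle iff it belongs to a strongly connected component of size ≥ 2 (or has a self-loop).
The vertices on cycles are {1, 2, 3, 4, 5, 6, 7, 8, 9, 10, 11, 12, 13} — 13 in total.

13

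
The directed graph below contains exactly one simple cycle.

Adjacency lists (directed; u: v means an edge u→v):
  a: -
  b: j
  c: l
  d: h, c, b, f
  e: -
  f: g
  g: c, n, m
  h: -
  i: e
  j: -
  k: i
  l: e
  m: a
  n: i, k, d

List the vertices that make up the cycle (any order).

DFS with gray/black marking from g:
g gray
  c gray
    l gray
      e gray
      e black
    l black
  c black
  n gray
    i gray
      i→e: e black — skip
    i black
    k gray
      k→i: i black — skip
    k black
    d gray
      h gray
      h black
      d→c: c black — skip
      b gray
        j gray
        j black
      b black
      f gray
        f→g: g is gray → back edge
Back edge closes the cycle g → n → d → f → g; its vertices are {d, f, g, n}.

d, f, g, n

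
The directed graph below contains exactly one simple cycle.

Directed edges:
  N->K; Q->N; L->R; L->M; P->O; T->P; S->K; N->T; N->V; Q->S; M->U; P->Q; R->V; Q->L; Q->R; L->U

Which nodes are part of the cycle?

N, P, Q, T

DFS with gray/black marking from Q:
Q gray
  R gray
    V gray
    V black
  R black
  L gray
    M gray
      U gray
      U black
    M black
    L→R: R black — skip
    L→U: U black — skip
  L black
  S gray
    K gray
    K black
  S black
  N gray
    N→V: V black — skip
    T gray
      P gray
        O gray
        O black
        P→Q: Q is gray → back edge
Back edge closes the cycle Q → N → T → P → Q; its vertices are {N, P, Q, T}.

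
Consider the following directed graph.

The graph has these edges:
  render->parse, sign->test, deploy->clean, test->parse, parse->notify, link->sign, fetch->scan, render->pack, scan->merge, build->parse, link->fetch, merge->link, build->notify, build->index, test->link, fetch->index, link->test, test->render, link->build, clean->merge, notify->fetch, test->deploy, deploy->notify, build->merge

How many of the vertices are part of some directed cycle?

12

A vertex is on a directed cycle iff it belongs to a strongly connected component of size ≥ 2 (or has a self-loop).
The vertices on cycles are {link, scan, sign, test, build, clean, fetch, merge, parse, deploy, notify, render} — 12 in total.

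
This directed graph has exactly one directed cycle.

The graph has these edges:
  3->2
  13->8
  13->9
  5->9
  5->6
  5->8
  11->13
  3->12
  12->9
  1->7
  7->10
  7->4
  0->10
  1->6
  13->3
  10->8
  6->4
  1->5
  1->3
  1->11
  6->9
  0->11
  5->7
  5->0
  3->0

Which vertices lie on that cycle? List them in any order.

0, 3, 11, 13

DFS with gray/black marking from 3:
3 gray
  2 gray
  2 black
  0 gray
    11 gray
      13 gray
        13→3: 3 is gray → back edge
Back edge closes the cycle 3 → 0 → 11 → 13 → 3; its vertices are {0, 3, 11, 13}.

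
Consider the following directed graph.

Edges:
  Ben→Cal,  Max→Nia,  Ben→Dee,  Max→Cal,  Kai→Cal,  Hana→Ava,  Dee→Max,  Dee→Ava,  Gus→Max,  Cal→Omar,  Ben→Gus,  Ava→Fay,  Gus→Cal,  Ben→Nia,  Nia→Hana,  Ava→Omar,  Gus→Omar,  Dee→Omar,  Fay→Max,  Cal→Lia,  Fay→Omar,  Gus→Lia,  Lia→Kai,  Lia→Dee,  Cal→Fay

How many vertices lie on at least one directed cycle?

A vertex is on a directed cycle iff it belongs to a strongly connected component of size ≥ 2 (or has a self-loop).
The vertices on cycles are {Ava, Cal, Dee, Fay, Kai, Lia, Max, Nia, Hana} — 9 in total.

9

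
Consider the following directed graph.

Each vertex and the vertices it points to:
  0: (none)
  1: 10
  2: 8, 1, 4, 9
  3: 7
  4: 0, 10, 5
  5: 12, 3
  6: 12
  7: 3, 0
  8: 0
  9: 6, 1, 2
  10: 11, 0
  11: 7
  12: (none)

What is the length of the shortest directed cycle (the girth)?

For each vertex v, BFS finds the shortest path from v back to v.
The shortest such closed walk is 2 → 9 → 2, length 2.

2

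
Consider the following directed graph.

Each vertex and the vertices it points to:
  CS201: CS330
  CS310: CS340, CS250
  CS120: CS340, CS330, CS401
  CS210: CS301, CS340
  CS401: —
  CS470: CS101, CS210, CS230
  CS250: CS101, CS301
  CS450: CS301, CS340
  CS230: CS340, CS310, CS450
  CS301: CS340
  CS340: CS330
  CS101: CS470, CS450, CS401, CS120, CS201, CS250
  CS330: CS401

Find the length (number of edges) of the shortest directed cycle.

2

For each vertex v, BFS finds the shortest path from v back to v.
The shortest such closed walk is CS470 → CS101 → CS470, length 2.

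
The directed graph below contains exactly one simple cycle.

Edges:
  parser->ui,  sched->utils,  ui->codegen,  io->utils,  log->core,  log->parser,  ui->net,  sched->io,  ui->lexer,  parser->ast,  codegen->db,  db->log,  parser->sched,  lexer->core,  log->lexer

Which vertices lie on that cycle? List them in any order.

DFS with gray/black marking from log:
log gray
  parser gray
    ui gray
      lexer gray
        core gray
        core black
      lexer black
      codegen gray
        db gray
          db→log: log is gray → back edge
Back edge closes the cycle log → parser → ui → codegen → db → log; its vertices are {db, ui, log, parser, codegen}.

db, ui, log, parser, codegen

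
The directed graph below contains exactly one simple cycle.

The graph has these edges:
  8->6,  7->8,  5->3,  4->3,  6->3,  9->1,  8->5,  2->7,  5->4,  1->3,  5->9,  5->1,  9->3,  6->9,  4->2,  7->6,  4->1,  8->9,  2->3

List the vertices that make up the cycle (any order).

2, 4, 5, 7, 8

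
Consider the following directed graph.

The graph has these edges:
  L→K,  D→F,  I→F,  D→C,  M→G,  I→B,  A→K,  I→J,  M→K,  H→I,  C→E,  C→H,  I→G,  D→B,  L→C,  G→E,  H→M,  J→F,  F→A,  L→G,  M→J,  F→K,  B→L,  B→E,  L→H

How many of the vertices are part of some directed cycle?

5

A vertex is on a directed cycle iff it belongs to a strongly connected component of size ≥ 2 (or has a self-loop).
The vertices on cycles are {B, C, H, I, L} — 5 in total.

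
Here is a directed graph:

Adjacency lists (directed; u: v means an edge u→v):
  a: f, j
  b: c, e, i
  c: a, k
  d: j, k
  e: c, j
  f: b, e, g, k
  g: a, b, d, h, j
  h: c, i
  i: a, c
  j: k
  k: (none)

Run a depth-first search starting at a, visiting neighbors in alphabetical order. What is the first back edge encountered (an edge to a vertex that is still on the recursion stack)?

c→a

DFS from a (visiting neighbors in alphabetical order); mark gray on enter, black on exit:
a gray
  f gray
    b gray
      c gray
        c→a: a is gray → back edge
First back edge: c → a.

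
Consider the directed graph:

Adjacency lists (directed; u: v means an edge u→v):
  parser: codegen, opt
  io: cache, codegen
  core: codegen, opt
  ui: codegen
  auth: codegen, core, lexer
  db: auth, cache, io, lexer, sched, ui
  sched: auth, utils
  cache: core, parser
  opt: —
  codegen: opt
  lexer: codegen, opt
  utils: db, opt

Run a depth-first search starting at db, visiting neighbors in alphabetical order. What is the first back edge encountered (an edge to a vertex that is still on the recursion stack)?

DFS from db (visiting neighbors in alphabetical order); mark gray on enter, black on exit:
db gray
  auth gray
    codegen gray
      opt gray
      opt black
    codegen black
    core gray
      core→codegen: codegen black — skip
      core→opt: opt black — skip
    core black
    lexer gray
      lexer→codegen: codegen black — skip
      lexer→opt: opt black — skip
    lexer black
  auth black
  cache gray
    cache→core: core black — skip
    parser gray
      parser→codegen: codegen black — skip
      parser→opt: opt black — skip
    parser black
  cache black
  io gray
    io→cache: cache black — skip
    io→codegen: codegen black — skip
  io black
  db→lexer: lexer black — skip
  sched gray
    sched→auth: auth black — skip
    utils gray
      utils→db: db is gray → back edge
First back edge: utils → db.

utils->db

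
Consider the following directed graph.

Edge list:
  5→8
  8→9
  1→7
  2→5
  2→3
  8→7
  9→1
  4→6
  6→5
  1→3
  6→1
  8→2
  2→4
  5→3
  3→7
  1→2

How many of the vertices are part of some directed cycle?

A vertex is on a directed cycle iff it belongs to a strongly connected component of size ≥ 2 (or has a self-loop).
The vertices on cycles are {1, 2, 4, 5, 6, 8, 9} — 7 in total.

7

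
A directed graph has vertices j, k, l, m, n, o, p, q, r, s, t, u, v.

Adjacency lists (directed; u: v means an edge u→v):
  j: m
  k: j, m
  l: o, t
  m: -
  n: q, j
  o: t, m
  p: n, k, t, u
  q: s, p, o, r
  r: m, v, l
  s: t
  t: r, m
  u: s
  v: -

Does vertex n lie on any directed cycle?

Yes

n is on a cycle iff n can reach itself via ≥1 edge.
n → q → p → n — yes.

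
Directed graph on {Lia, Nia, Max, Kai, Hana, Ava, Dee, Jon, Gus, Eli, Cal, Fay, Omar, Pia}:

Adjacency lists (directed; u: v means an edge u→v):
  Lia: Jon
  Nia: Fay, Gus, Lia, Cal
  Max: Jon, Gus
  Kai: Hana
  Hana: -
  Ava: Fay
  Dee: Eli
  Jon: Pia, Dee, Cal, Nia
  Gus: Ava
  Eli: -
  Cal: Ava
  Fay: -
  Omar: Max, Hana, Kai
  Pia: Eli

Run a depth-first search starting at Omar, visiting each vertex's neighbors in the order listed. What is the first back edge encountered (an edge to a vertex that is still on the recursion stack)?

Lia->Jon

DFS from Omar (visiting each vertex's neighbors in the order listed); mark gray on enter, black on exit:
Omar gray
  Max gray
    Jon gray
      Pia gray
        Eli gray
        Eli black
      Pia black
      Dee gray
        Dee→Eli: Eli black — skip
      Dee black
      Cal gray
        Ava gray
          Fay gray
          Fay black
        Ava black
      Cal black
      Nia gray
        Nia→Fay: Fay black — skip
        Gus gray
          Gus→Ava: Ava black — skip
        Gus black
        Lia gray
          Lia→Jon: Jon is gray → back edge
First back edge: Lia → Jon.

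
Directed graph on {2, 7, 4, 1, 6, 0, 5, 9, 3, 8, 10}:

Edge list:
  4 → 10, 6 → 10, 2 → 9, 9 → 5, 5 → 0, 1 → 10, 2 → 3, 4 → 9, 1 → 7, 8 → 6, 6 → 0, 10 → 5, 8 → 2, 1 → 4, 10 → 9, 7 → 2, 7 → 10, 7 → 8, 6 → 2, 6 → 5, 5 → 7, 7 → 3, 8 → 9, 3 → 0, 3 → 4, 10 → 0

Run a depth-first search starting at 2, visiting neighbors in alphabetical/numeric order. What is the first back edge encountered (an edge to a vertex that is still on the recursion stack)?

DFS from 2 (visiting neighbors in alphabetical/numeric order); mark gray on enter, black on exit:
2 gray
  3 gray
    0 gray
    0 black
    4 gray
      9 gray
        5 gray
          5→0: 0 black — skip
          7 gray
            7→2: 2 is gray → back edge
First back edge: 7 → 2.

7->2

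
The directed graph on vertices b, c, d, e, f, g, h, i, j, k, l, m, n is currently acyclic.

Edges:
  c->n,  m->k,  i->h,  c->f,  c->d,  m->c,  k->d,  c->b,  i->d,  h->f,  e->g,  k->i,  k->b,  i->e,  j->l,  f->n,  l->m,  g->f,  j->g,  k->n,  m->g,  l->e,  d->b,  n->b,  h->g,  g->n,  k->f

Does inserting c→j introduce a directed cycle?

Yes

Adding c→j creates a cycle iff j can already reach c.
Path from j: j → l → m → c.
So j → … → c → j is a cycle.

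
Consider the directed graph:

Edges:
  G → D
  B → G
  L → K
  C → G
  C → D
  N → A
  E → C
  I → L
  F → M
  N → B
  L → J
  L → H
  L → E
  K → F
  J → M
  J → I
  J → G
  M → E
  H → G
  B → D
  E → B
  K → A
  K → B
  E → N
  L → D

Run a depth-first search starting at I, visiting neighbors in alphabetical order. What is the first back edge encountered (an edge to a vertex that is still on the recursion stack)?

DFS from I (visiting neighbors in alphabetical order); mark gray on enter, black on exit:
I gray
  L gray
    D gray
    D black
    E gray
      B gray
        B→D: D black — skip
        G gray
          G→D: D black — skip
        G black
      B black
      C gray
        C→D: D black — skip
        C→G: G black — skip
      C black
      N gray
        A gray
        A black
        N→B: B black — skip
      N black
    E black
    H gray
      H→G: G black — skip
    H black
    J gray
      J→G: G black — skip
      J→I: I is gray → back edge
First back edge: J → I.

J→I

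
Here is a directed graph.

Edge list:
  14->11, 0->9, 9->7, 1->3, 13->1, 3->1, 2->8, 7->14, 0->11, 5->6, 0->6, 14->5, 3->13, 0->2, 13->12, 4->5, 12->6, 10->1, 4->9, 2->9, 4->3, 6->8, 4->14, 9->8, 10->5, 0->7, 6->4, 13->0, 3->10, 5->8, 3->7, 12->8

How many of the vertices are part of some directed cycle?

13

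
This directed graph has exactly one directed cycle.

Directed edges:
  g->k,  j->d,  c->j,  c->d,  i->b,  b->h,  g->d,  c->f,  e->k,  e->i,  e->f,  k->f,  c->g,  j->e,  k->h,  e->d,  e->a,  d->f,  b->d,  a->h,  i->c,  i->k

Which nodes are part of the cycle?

c, e, i, j

DFS with gray/black marking from i:
i gray
  k gray
    h gray
    h black
    f gray
    f black
  k black
  c gray
    d gray
      d→f: f black — skip
    d black
    c→f: f black — skip
    j gray
      e gray
        e→k: k black — skip
        e→f: f black — skip
        e→i: i is gray → back edge
Back edge closes the cycle i → c → j → e → i; its vertices are {c, e, i, j}.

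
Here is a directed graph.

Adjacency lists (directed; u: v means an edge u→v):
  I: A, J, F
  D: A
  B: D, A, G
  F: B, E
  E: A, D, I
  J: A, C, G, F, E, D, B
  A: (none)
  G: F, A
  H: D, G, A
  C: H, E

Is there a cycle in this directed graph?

DFS with white/gray/black marking, starting from F:
F gray
  B gray
    D gray
      A gray
      A black
    D black
    B→A: A black — skip
    G gray
      G→F: F is gray → back edge
Back edge found, so a cycle exists: F → B → G → F.

Yes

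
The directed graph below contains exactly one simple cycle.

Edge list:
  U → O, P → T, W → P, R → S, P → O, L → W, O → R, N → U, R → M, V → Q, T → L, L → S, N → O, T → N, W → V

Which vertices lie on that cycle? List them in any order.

DFS with gray/black marking from W:
W gray
  V gray
    Q gray
    Q black
  V black
  P gray
    O gray
      R gray
        S gray
        S black
        M gray
        M black
      R black
    O black
    T gray
      N gray
        N→O: O black — skip
        U gray
          U→O: O black — skip
        U black
      N black
      L gray
        L→W: W is gray → back edge
Back edge closes the cycle W → P → T → L → W; its vertices are {L, P, T, W}.

L, P, T, W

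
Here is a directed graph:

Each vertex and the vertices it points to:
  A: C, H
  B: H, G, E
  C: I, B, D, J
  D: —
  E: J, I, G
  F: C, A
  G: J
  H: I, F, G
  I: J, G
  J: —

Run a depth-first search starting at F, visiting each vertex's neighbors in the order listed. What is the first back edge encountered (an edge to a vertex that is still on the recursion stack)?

DFS from F (visiting each vertex's neighbors in the order listed); mark gray on enter, black on exit:
F gray
  C gray
    I gray
      J gray
      J black
      G gray
        G→J: J black — skip
      G black
    I black
    B gray
      H gray
        H→I: I black — skip
        H→F: F is gray → back edge
First back edge: H → F.

H->F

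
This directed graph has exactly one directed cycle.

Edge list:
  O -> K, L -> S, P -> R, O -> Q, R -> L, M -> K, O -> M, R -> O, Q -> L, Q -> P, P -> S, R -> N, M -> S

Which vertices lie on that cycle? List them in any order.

DFS with gray/black marking from R:
R gray
  O gray
    K gray
    K black
    M gray
      S gray
      S black
      M→K: K black — skip
    M black
    Q gray
      L gray
        L→S: S black — skip
      L black
      P gray
        P→R: R is gray → back edge
Back edge closes the cycle R → O → Q → P → R; its vertices are {O, P, Q, R}.

O, P, Q, R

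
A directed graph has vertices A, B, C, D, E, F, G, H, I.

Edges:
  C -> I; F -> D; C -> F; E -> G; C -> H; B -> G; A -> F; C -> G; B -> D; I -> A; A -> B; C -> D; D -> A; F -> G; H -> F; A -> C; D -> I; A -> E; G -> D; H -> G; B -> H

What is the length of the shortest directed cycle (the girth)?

For each vertex v, BFS finds the shortest path from v back to v.
The shortest such closed walk is A → B → D → A, length 3.

3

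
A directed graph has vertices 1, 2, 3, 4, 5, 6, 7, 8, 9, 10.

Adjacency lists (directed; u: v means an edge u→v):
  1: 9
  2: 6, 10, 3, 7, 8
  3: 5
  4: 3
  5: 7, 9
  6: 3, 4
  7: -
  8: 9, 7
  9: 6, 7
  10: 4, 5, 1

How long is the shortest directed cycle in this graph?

For each vertex v, BFS finds the shortest path from v back to v.
The shortest such closed walk is 6 → 3 → 5 → 9 → 6, length 4.

4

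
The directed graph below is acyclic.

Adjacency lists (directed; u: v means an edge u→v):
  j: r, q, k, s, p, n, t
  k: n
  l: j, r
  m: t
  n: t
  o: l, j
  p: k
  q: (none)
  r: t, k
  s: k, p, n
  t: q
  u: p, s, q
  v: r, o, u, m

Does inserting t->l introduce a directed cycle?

Yes

Adding t→l creates a cycle iff l can already reach t.
Path from l: l → j → t.
So l → … → t → l is a cycle.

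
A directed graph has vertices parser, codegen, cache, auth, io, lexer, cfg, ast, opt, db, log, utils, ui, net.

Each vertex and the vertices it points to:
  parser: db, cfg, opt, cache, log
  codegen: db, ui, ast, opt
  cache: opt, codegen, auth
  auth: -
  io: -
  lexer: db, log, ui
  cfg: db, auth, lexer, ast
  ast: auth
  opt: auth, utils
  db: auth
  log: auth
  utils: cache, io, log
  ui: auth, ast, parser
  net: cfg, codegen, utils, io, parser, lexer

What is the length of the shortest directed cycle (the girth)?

For each vertex v, BFS finds the shortest path from v back to v.
The shortest such closed walk is utils → cache → opt → utils, length 3.

3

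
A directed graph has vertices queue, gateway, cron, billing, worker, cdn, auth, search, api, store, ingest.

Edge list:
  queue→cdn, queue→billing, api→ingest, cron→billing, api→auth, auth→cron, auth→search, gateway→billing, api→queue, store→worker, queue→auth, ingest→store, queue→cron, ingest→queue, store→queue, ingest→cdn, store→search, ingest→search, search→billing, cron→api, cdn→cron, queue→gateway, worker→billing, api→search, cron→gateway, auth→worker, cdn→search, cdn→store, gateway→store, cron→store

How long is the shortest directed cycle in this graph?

3

For each vertex v, BFS finds the shortest path from v back to v.
The shortest such closed walk is api → auth → cron → api, length 3.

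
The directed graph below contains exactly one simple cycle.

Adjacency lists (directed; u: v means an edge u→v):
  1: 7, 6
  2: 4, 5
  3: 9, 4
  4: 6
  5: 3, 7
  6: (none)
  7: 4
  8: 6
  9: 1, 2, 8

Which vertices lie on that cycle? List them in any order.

2, 3, 5, 9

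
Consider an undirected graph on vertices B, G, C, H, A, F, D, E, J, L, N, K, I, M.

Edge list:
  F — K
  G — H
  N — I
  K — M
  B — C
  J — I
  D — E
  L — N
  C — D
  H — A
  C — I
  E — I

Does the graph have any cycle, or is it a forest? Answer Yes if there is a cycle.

DFS, tracking each vertex's parent; an edge to a visited non-parent vertex closes a cycle.
Start from B:
visit B (parent –)
  visit C (parent B)
    visit D (parent C)
      visit E (parent D)
        visit I (parent E)
          I–C: C visited and ≠ parent → cycle
Cycle: C – D – E – I – C.

Yes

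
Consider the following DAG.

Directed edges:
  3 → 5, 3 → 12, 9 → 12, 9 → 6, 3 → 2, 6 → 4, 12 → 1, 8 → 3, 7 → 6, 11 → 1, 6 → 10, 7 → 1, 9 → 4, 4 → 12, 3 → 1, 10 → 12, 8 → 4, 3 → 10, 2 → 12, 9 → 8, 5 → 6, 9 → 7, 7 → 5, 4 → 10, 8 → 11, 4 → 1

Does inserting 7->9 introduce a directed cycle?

Adding 7→9 creates a cycle iff 9 can already reach 7.
Path from 9: 9 → 7.
So 9 → … → 7 → 9 is a cycle.

Yes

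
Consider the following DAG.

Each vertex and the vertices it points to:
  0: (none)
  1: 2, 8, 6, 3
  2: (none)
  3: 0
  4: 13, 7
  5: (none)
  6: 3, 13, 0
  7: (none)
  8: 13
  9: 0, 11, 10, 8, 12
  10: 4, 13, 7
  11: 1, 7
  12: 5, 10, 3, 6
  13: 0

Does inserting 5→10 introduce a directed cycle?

No

Adding 5→10 creates a cycle iff 10 can already reach 5.
Explore from 10: no path reaches 5. The graph stays acyclic.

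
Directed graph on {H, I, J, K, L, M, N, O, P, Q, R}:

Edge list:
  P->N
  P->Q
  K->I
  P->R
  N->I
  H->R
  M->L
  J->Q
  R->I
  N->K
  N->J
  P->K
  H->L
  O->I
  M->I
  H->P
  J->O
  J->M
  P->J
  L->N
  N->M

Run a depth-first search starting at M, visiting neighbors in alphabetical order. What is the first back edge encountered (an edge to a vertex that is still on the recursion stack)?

DFS from M (visiting neighbors in alphabetical order); mark gray on enter, black on exit:
M gray
  I gray
  I black
  L gray
    N gray
      N→I: I black — skip
      J gray
        J→M: M is gray → back edge
First back edge: J → M.

J->M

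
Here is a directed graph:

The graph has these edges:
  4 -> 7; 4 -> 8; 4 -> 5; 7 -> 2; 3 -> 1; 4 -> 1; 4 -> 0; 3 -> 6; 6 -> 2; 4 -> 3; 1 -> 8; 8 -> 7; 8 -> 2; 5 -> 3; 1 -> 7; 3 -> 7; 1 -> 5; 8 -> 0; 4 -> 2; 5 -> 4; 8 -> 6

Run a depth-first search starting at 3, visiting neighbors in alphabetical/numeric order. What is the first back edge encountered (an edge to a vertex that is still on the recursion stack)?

DFS from 3 (visiting neighbors in alphabetical/numeric order); mark gray on enter, black on exit:
3 gray
  1 gray
    5 gray
      5→3: 3 is gray → back edge
First back edge: 5 → 3.

5→3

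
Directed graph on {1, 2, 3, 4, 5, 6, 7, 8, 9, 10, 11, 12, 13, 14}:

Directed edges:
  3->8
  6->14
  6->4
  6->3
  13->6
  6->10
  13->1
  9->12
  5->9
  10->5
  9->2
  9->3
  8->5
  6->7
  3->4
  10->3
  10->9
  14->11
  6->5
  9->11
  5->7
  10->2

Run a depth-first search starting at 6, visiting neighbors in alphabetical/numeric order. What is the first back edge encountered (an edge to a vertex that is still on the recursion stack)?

9->3

DFS from 6 (visiting neighbors in alphabetical/numeric order); mark gray on enter, black on exit:
6 gray
  3 gray
    4 gray
    4 black
    8 gray
      5 gray
        7 gray
        7 black
        9 gray
          2 gray
          2 black
          9→3: 3 is gray → back edge
First back edge: 9 → 3.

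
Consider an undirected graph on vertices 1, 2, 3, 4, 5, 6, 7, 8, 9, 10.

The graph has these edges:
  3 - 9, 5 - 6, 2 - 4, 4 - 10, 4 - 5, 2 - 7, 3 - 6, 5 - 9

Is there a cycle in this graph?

Yes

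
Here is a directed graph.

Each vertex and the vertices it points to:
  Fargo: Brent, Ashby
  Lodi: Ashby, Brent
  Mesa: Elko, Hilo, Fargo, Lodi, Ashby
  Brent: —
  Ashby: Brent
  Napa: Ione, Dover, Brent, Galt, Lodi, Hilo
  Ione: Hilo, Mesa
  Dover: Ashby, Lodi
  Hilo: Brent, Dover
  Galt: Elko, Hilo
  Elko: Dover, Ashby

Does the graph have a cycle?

No

DFS with white/gray/black marking, starting from Ione:
Ione gray
  Hilo gray
    Brent gray
    Brent black
    Dover gray
      Ashby gray
        Ashby→Brent: Brent black — skip
      Ashby black
      Lodi gray
        Lodi→Ashby: Ashby black — skip
        Lodi→Brent: Brent black — skip
      Lodi black
    Dover black
  Hilo black
  Mesa gray
    Elko gray
      Elko→Dover: Dover black — skip
      Elko→Ashby: Ashby black — skip
    Elko black
    Mesa→Hilo: Hilo black — skip
    Fargo gray
      Fargo→Brent: Brent black — skip
      Fargo→Ashby: Ashby black — skip
    Fargo black
    Mesa→Lodi: Lodi black — skip
    Mesa→Ashby: Ashby black — skip
  Mesa black
Ione black
Napa gray
  Napa→Ione: Ione black — skip
  Napa→Dover: Dover black — skip
  Napa→Brent: Brent black — skip
  Galt gray
    Galt→Elko: Elko black — skip
    Galt→Hilo: Hilo black — skip
  Galt black
  Napa→Lodi: Lodi black — skip
  Napa→Hilo: Hilo black — skip
Napa black
Every edge goes to a white or black vertex — no back edge, so the graph is acyclic.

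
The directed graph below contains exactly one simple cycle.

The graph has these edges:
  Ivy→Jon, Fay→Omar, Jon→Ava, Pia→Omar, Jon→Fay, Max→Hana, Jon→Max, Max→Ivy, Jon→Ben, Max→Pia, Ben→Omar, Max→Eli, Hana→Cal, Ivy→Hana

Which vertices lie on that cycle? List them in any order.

DFS with gray/black marking from Jon:
Jon gray
  Fay gray
    Omar gray
    Omar black
  Fay black
  Max gray
    Pia gray
      Pia→Omar: Omar black — skip
    Pia black
    Eli gray
    Eli black
    Hana gray
      Cal gray
      Cal black
    Hana black
    Ivy gray
      Ivy→Hana: Hana black — skip
      Ivy→Jon: Jon is gray → back edge
Back edge closes the cycle Jon → Max → Ivy → Jon; its vertices are {Ivy, Jon, Max}.

Ivy, Jon, Max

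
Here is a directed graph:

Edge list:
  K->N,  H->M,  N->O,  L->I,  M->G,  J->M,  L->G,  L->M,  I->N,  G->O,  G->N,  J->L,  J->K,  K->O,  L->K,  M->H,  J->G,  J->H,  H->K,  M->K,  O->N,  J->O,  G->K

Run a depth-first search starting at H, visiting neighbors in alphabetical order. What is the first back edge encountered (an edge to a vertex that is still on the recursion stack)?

DFS from H (visiting neighbors in alphabetical order); mark gray on enter, black on exit:
H gray
  K gray
    N gray
      O gray
        O→N: N is gray → back edge
First back edge: O → N.

O→N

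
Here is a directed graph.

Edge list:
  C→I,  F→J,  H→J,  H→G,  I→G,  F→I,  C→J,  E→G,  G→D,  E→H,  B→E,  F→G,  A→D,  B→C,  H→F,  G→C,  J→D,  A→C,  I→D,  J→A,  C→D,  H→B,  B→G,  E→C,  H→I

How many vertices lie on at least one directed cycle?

8

A vertex is on a directed cycle iff it belongs to a strongly connected component of size ≥ 2 (or has a self-loop).
The vertices on cycles are {A, B, C, E, G, H, I, J} — 8 in total.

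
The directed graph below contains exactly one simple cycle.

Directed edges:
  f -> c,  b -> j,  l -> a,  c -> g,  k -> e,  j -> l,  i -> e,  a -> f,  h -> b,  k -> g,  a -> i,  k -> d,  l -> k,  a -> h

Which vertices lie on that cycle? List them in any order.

a, b, h, j, l

DFS with gray/black marking from l:
l gray
  k gray
    e gray
    e black
    d gray
    d black
    g gray
    g black
  k black
  a gray
    h gray
      b gray
        j gray
          j→l: l is gray → back edge
Back edge closes the cycle l → a → h → b → j → l; its vertices are {a, b, h, j, l}.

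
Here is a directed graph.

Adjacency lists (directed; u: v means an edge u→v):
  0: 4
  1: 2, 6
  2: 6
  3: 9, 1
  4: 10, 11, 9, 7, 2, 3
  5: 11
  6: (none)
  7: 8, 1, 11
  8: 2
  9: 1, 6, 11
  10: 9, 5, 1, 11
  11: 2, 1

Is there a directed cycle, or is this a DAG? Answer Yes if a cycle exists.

No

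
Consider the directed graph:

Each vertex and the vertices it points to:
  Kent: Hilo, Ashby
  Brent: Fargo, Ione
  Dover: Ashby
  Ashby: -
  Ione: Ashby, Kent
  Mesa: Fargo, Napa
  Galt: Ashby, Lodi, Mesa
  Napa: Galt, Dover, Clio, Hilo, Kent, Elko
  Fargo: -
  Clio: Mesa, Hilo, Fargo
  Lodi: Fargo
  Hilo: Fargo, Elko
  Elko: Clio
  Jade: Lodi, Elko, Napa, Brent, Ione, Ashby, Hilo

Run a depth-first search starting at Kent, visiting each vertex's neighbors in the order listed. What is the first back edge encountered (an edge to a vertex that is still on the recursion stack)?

Galt→Mesa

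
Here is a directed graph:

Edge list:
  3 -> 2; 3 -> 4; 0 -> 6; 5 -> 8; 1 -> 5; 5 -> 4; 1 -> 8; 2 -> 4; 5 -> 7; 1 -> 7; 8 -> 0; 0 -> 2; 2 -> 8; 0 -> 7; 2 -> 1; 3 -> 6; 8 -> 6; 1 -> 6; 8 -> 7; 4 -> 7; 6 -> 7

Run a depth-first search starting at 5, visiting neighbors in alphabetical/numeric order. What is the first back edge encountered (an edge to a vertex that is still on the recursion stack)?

DFS from 5 (visiting neighbors in alphabetical/numeric order); mark gray on enter, black on exit:
5 gray
  4 gray
    7 gray
    7 black
  4 black
  5→7: 7 black — skip
  8 gray
    0 gray
      2 gray
        1 gray
          1→5: 5 is gray → back edge
First back edge: 1 → 5.

1->5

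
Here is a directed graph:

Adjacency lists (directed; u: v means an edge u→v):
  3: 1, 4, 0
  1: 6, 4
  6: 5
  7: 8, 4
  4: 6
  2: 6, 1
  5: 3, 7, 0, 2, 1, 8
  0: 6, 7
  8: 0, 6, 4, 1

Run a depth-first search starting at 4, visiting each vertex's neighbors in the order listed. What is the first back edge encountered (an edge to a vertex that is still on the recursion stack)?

1→6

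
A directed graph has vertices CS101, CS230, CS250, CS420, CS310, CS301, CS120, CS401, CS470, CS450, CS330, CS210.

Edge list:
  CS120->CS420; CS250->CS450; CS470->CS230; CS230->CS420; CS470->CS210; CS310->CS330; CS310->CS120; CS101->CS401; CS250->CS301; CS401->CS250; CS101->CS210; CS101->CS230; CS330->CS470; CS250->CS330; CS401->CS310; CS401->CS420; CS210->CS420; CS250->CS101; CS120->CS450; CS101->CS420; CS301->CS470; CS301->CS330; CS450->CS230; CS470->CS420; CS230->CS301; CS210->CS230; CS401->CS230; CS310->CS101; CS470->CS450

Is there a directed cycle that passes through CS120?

No

CS120 lies on a cycle iff there is a path from CS120 back to itself.
Exploring from CS120, it never reaches itself; equivalently, its strongly connected component is a singleton.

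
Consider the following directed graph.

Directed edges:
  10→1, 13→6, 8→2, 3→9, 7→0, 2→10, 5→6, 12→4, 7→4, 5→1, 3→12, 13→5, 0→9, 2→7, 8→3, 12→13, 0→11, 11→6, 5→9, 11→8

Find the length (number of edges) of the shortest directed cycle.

5

For each vertex v, BFS finds the shortest path from v back to v.
The shortest such closed walk is 11 → 8 → 2 → 7 → 0 → 11, length 5.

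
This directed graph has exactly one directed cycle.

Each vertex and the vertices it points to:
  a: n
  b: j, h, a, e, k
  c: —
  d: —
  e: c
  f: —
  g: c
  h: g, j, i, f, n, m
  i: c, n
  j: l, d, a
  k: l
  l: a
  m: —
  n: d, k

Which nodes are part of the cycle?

a, k, l, n

DFS with gray/black marking from n:
n gray
  d gray
  d black
  k gray
    l gray
      a gray
        a→n: n is gray → back edge
Back edge closes the cycle n → k → l → a → n; its vertices are {a, k, l, n}.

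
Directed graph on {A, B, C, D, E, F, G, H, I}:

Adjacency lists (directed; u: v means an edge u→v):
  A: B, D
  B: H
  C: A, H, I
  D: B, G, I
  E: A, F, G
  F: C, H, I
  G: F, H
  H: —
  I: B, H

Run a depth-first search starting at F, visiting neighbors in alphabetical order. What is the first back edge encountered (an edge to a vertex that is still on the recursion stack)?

DFS from F (visiting neighbors in alphabetical order); mark gray on enter, black on exit:
F gray
  C gray
    A gray
      B gray
        H gray
        H black
      B black
      D gray
        D→B: B black — skip
        G gray
          G→F: F is gray → back edge
First back edge: G → F.

G→F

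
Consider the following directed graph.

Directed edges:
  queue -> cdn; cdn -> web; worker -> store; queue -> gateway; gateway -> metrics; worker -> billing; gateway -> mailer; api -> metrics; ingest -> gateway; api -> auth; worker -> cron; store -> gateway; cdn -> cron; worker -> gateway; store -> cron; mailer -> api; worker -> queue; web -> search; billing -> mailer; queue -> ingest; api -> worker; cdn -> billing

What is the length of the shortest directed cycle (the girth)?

For each vertex v, BFS finds the shortest path from v back to v.
The shortest such closed walk is api → worker → gateway → mailer → api, length 4.

4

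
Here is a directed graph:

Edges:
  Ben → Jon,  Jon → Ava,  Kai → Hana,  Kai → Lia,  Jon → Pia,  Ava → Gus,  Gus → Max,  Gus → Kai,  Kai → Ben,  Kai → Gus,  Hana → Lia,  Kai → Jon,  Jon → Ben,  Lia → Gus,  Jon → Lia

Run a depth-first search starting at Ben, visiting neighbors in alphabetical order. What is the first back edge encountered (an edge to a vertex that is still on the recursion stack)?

Kai->Ben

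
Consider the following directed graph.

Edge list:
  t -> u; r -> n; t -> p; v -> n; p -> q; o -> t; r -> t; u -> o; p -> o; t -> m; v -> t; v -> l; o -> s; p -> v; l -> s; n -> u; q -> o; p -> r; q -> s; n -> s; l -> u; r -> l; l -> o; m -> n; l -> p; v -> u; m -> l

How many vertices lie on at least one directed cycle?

A vertex is on a directed cycle iff it belongs to a strongly connected component of size ≥ 2 (or has a self-loop).
The vertices on cycles are {l, m, n, o, p, q, r, t, u, v} — 10 in total.

10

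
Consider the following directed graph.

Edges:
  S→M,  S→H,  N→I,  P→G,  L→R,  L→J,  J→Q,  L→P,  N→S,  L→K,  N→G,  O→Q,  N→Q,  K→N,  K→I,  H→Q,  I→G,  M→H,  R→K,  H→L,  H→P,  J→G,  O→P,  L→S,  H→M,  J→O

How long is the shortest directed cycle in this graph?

2

For each vertex v, BFS finds the shortest path from v back to v.
The shortest such closed walk is H → M → H, length 2.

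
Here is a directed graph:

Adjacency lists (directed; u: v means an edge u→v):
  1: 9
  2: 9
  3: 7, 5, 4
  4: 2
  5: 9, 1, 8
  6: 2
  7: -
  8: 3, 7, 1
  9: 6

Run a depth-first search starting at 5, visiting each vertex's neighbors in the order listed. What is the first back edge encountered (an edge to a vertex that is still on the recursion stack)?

2→9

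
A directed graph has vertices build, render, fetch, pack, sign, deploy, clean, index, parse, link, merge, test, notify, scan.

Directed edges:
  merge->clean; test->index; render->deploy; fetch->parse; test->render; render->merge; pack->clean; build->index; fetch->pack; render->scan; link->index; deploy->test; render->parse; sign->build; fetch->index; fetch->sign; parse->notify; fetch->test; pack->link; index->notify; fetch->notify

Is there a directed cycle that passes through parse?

parse lies on a cycle iff there is a path from parse back to itself.
Exploring from parse, it never reaches itself; equivalently, its strongly connected component is a singleton.

No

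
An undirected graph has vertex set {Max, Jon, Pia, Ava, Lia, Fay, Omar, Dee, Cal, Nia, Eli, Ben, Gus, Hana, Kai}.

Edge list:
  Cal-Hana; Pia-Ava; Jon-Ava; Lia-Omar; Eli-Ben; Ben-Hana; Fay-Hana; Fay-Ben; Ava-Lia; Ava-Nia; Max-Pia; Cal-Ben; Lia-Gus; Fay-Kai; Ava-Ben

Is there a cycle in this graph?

DFS, tracking each vertex's parent; an edge to a visited non-parent vertex closes a cycle.
Start from Jon:
visit Jon (parent –)
  visit Ava (parent Jon)
    visit Ben (parent Ava)
      visit Hana (parent Ben)
        Hana–Ben: parent, skip
        visit Cal (parent Hana)
          Cal–Hana: parent, skip
          Cal–Ben: Ben visited and ≠ parent → cycle
Cycle: Ben – Hana – Cal – Ben.

Yes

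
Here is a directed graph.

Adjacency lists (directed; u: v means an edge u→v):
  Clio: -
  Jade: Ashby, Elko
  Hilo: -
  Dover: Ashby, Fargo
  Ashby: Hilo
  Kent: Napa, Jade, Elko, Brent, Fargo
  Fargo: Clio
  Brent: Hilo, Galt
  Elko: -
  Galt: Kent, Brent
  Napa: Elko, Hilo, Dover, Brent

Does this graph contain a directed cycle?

Yes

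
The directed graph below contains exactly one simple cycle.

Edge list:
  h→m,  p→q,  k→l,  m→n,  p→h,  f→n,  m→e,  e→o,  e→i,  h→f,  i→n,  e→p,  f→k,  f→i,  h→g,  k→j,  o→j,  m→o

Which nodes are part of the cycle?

e, h, m, p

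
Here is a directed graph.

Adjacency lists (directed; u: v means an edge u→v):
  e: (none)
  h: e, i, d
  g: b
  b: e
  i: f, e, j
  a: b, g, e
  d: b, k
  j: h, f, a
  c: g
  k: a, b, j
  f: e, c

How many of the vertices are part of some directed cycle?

5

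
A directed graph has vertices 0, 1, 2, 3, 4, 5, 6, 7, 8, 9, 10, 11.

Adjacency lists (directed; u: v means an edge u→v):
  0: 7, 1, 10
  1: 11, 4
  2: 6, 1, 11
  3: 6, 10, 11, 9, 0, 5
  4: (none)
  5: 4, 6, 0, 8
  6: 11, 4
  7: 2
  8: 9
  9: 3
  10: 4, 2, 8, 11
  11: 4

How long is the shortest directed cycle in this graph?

For each vertex v, BFS finds the shortest path from v back to v.
The shortest such closed walk is 9 → 3 → 9, length 2.

2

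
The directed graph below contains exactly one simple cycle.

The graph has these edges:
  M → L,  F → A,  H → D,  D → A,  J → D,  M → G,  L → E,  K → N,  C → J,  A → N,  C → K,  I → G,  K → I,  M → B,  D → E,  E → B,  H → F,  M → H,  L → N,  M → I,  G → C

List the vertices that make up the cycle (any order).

C, G, I, K

DFS with gray/black marking from G:
G gray
  C gray
    K gray
      I gray
        I→G: G is gray → back edge
Back edge closes the cycle G → C → K → I → G; its vertices are {C, G, I, K}.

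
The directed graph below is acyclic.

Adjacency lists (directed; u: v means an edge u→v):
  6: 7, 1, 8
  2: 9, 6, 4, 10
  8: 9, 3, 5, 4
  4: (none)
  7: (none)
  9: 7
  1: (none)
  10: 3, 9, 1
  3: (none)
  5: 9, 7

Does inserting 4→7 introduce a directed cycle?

No

Adding 4→7 creates a cycle iff 7 can already reach 4.
Explore from 7: no path reaches 4. The graph stays acyclic.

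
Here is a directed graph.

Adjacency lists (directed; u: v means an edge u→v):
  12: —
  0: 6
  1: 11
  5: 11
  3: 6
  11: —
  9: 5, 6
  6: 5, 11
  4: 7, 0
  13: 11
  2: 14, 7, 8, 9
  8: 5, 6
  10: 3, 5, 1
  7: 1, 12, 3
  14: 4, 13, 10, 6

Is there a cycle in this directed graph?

No

DFS with white/gray/black marking, starting from 2:
2 gray
  14 gray
    4 gray
      7 gray
        1 gray
          11 gray
          11 black
        1 black
        12 gray
        12 black
        3 gray
          6 gray
            5 gray
              5→11: 11 black — skip
            5 black
            6→11: 11 black — skip
          6 black
        3 black
      7 black
      0 gray
        0→6: 6 black — skip
      0 black
    4 black
    13 gray
      13→11: 11 black — skip
    13 black
    10 gray
      10→3: 3 black — skip
      10→5: 5 black — skip
      10→1: 1 black — skip
    10 black
    14→6: 6 black — skip
  14 black
  2→7: 7 black — skip
  8 gray
    8→5: 5 black — skip
    8→6: 6 black — skip
  8 black
  9 gray
    9→5: 5 black — skip
    9→6: 6 black — skip
  9 black
2 black
Every edge goes to a white or black vertex — no back edge, so the graph is acyclic.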